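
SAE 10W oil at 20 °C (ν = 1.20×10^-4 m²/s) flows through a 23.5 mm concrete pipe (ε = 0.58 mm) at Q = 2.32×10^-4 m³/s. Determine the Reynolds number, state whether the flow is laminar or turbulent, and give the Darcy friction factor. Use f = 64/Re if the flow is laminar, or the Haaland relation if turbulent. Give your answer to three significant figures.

V = 4Q/(πD²) = 0.5349 m/s
Re = VD/ν = 0.5349·0.0235/1.20×10^-4 = 105
Re < 2300 → laminar → f = 64/Re = 0.6110

Re ≈ 105; laminar; f = 64/Re ≈ 0.611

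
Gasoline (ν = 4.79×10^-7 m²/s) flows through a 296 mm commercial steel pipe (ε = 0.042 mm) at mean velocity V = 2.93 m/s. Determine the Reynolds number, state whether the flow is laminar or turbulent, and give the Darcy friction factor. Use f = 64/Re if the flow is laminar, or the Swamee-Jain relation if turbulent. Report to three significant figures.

Re ≈ 1.81×10^6; turbulent; f ≈ 0.0136

Re = VD/ν = 2.930·0.296/4.79×10^-7 = 1.81×10^6
Re > 4000 → turbulent; ε/D = 1.42×10^-4
Swamee-Jain: f = 0.01361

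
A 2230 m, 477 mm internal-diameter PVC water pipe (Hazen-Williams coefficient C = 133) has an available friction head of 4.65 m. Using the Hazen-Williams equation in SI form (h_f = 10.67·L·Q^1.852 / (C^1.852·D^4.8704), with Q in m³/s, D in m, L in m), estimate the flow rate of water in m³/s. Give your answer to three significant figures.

Q ≈ 0.189 m³/s

Rearranging: Q = [h_f·C^1.852·D^4.8704 / (10.67·L)]^(1/1.852)
Q = [4.65·133^1.852·0.477^4.8704 / (10.67·2230)]^0.540 = 0.1887 m³/s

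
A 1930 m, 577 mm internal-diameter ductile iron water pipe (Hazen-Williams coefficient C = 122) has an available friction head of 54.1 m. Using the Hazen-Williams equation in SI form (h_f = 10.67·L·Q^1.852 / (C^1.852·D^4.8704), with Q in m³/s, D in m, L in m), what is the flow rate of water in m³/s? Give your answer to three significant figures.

Q ≈ 1.16 m³/s

Rearranging: Q = [h_f·C^1.852·D^4.8704 / (10.67·L)]^(1/1.852)
Q = [54.1·122^1.852·0.577^4.8704 / (10.67·1930)]^0.540 = 1.161 m³/s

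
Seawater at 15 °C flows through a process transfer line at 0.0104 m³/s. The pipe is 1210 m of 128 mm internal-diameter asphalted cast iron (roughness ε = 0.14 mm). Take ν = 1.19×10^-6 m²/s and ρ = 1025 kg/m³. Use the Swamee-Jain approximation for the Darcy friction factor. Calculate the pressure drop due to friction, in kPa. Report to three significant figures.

V = 4Q/(πD²) = 4·0.0104/(π·0.128²) = 0.8082 m/s
Re = VD/ν = 0.8082·0.128/1.19×10^-6 = 8.69×10^4 → turbulent
ε/D = 0.14/128 = 0.00109
Swamee-Jain: f = 0.02296
h_f = f(L/D)V²/(2g) = 0.02296·(1210/0.128)·0.8082²/(2·9.81) = 7.226 m
Δp = ρg·h_f = 1025·9.81·7.226 = 72.66 kPa

Δp ≈ 72.7 kPa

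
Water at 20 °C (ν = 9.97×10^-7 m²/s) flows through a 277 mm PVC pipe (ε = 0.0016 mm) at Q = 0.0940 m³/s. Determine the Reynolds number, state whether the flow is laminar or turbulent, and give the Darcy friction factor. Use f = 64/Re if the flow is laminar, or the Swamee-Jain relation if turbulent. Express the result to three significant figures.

Re ≈ 4.33×10^5; turbulent; f ≈ 0.0135

V = 4Q/(πD²) = 1.560 m/s
Re = VD/ν = 1.560·0.277/9.97×10^-7 = 4.33×10^5
Re > 4000 → turbulent; ε/D = 5.78×10^-6
Swamee-Jain: f = 0.01352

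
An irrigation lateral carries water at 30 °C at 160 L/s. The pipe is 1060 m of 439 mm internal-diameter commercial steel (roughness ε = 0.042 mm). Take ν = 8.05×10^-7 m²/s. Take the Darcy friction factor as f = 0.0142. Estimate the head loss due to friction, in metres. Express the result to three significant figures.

h_f ≈ 1.95 m

V = 4Q/(πD²) = 4·0.160/(π·0.439²) = 1.057 m/s
h_f = f(L/D)V²/(2g) = 0.01420·(1060/0.439)·1.057²/(2·9.81) = 1.953 m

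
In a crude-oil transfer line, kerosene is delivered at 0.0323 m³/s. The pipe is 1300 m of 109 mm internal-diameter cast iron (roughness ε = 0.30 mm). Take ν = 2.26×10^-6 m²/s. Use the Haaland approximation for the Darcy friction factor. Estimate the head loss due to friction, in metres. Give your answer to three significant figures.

h_f ≈ 192 m

V = 4Q/(πD²) = 4·0.0323/(π·0.109²) = 3.461 m/s
Re = VD/ν = 3.461·0.109/2.26×10^-6 = 1.67×10^5 → turbulent
ε/D = 0.30/109 = 0.00275
Haaland: f = 0.02635
h_f = f(L/D)V²/(2g) = 0.02635·(1300/0.109)·3.461²/(2·9.81) = 191.9 m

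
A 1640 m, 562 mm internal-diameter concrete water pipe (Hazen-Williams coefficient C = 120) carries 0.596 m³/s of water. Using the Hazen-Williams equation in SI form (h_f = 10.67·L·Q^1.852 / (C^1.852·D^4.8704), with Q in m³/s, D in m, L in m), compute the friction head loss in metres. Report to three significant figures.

h_f ≈ 15.7 m

h_f = 10.67·1640·0.596^1.852 / (120^1.852·0.562^4.8704) = 15.67 m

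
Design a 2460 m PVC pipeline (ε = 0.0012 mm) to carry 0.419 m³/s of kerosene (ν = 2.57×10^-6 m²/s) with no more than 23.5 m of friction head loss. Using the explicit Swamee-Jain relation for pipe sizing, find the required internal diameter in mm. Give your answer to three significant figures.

D ≈ 465 mm

Swamee-Jain (Type III): D = 0.66·[ε^1.25·(LQ²/(gh_f))^4.75 + ν·Q^9.4·(L/(gh_f))^5.2]^0.04
LQ²/(gh_f) = 1.873; L/(gh_f) = 10.67
Term 1 = ε^1.25·(…)^4.75 = 7.83×10^-7; Term 2 = ν·Q^9.4·(…)^5.2 = 1.60×10^-4
D = 0.66·(7.83×10^-7 + 1.60×10^-4)^0.04 = 0.4654 m = 465 mm
Check: V = 2.46 m/s, Re = 4.46×10^5, f = 0.01340, h_f = 21.9 m ≈ 23.5 m ✓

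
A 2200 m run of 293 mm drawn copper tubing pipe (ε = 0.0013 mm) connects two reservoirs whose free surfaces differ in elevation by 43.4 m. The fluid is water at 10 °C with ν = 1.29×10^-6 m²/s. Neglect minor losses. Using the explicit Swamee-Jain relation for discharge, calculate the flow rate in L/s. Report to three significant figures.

Swamee-Jain (Type II): Q = -0.965·√(gD⁵h_f/L)·ln[ε/(3.7D) + √(3.17ν²L/(gD³h_f))]
√(gD⁵h_f/L) = √(9.81·0.293⁵·43.4/2200) = 0.02044
ε/(3.7D) = 1.20×10^-6; √(3.17ν²L/(gD³h_f)) = 3.29×10^-5
Q = -0.965·0.02044·ln(3.412×10^-5) = 0.2029 m³/s
Check: V = 3.01 m/s, Re = 6.84×10^5, f = 0.01248, h_f = 43.2 m ≈ 43.4 m ✓

Q ≈ 203 L/s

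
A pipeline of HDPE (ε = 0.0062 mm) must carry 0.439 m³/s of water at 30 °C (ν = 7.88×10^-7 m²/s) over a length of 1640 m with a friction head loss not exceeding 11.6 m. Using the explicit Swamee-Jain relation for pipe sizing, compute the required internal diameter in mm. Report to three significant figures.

Swamee-Jain (Type III): D = 0.66·[ε^1.25·(LQ²/(gh_f))^4.75 + ν·Q^9.4·(L/(gh_f))^5.2]^0.04
LQ²/(gh_f) = 2.777; L/(gh_f) = 14.41
Term 1 = ε^1.25·(…)^4.75 = 3.96×10^-5; Term 2 = ν·Q^9.4·(…)^5.2 = 3.64×10^-4
D = 0.66·(3.96×10^-5 + 3.64×10^-4)^0.04 = 0.4828 m = 483 mm
Check: V = 2.40 m/s, Re = 1.47×10^6, f = 0.01128, h_f = 11.2 m ≈ 11.6 m ✓

D ≈ 483 mm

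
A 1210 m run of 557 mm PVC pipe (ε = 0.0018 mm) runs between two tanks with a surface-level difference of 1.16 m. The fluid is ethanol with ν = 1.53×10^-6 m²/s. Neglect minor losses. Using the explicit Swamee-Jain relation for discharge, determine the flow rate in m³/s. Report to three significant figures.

Swamee-Jain (Type II): Q = -0.965·√(gD⁵h_f/L)·ln[ε/(3.7D) + √(3.17ν²L/(gD³h_f))]
√(gD⁵h_f/L) = √(9.81·0.557⁵·1.16/1210) = 0.02245
ε/(3.7D) = 8.73×10^-7; √(3.17ν²L/(gD³h_f)) = 6.76×10^-5
Q = -0.965·0.02245·ln(6.845×10^-5) = 0.2078 m³/s
Check: V = 0.853 m/s, Re = 3.10×10^5, f = 0.01432, h_f = 1.15 m ≈ 1.16 m ✓

Q ≈ 0.208 m³/s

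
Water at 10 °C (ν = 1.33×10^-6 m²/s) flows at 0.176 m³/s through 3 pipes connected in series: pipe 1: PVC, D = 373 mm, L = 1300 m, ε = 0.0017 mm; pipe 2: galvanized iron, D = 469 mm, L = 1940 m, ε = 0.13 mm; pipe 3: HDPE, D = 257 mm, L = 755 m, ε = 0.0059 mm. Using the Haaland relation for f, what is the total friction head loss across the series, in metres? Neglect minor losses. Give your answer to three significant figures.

H ≈ 31.8 m

Pipe 1: V = 1.611 m/s, Re = 4.52×10^5, ε/D = 4.56×10^-6, f = 0.01335, h_1 = f(L/D)V²/2g = 6.152 m
Pipe 2: V = 1.019 m/s, Re = 3.59×10^5, ε/D = 2.77×10^-4, f = 0.01638, h_2 = f(L/D)V²/2g = 3.583 m
Pipe 3: V = 3.393 m/s, Re = 6.56×10^5, ε/D = 2.30×10^-5, f = 0.01278, h_3 = f(L/D)V²/2g = 22.03 m
Series → Q common, losses add: H = Σh = 31.76 m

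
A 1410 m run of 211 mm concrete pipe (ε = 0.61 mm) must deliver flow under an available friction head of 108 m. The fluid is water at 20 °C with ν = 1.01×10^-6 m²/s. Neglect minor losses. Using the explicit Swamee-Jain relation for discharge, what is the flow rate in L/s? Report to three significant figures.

Swamee-Jain (Type II): Q = -0.965·√(gD⁵h_f/L)·ln[ε/(3.7D) + √(3.17ν²L/(gD³h_f))]
√(gD⁵h_f/L) = √(9.81·0.211⁵·108/1410) = 0.01773
ε/(3.7D) = 7.81×10^-4; √(3.17ν²L/(gD³h_f)) = 2.14×10^-5
Q = -0.965·0.01773·ln(8.028×10^-4) = 0.1219 m³/s
Check: V = 3.49 m/s, Re = 7.28×10^5, f = 0.02617, h_f = 108 m ≈ 108 m ✓

Q ≈ 122 L/s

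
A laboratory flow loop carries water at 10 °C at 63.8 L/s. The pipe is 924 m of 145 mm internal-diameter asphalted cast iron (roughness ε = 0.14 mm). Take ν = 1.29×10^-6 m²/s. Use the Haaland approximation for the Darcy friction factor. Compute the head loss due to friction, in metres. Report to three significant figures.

h_f ≈ 97.6 m

V = 4Q/(πD²) = 4·0.0638/(π·0.145²) = 3.864 m/s
Re = VD/ν = 3.864·0.145/1.29×10^-6 = 4.34×10^5 → turbulent
ε/D = 0.14/145 = 9.66×10^-4
Haaland: f = 0.02012
h_f = f(L/D)V²/(2g) = 0.02012·(924/0.145)·3.864²/(2·9.81) = 97.55 m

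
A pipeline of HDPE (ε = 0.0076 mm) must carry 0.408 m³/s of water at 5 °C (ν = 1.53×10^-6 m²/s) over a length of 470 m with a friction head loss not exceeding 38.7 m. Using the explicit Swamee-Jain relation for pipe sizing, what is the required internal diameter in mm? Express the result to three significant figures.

Swamee-Jain (Type III): D = 0.66·[ε^1.25·(LQ²/(gh_f))^4.75 + ν·Q^9.4·(L/(gh_f))^5.2]^0.04
LQ²/(gh_f) = 0.2061; L/(gh_f) = 1.238
Term 1 = ε^1.25·(…)^4.75 = 2.20×10^-10; Term 2 = ν·Q^9.4·(…)^5.2 = 1.02×10^-9
D = 0.66·(2.20×10^-10 + 1.02×10^-9)^0.04 = 0.2906 m = 291 mm
Check: V = 6.15 m/s, Re = 1.17×10^6, f = 0.01197, h_f = 37.4 m ≈ 38.7 m ✓

D ≈ 291 mm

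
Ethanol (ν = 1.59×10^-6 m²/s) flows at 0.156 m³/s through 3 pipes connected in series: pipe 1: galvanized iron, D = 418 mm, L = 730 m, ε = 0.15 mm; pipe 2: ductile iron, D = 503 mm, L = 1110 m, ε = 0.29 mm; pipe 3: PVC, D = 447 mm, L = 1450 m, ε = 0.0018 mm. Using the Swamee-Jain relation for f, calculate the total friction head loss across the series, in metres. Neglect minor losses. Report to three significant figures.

H ≈ 5.71 m

Pipe 1: V = 1.137 m/s, Re = 2.99×10^5, ε/D = 3.59×10^-4, f = 0.01747, h_1 = f(L/D)V²/2g = 2.009 m
Pipe 2: V = 0.7851 m/s, Re = 2.48×10^5, ε/D = 5.77×10^-4, f = 0.01900, h_2 = f(L/D)V²/2g = 1.317 m
Pipe 3: V = 0.9941 m/s, Re = 2.79×10^5, ε/D = 4.03×10^-6, f = 0.01461, h_3 = f(L/D)V²/2g = 2.387 m
Series → Q common, losses add: H = Σh = 5.714 m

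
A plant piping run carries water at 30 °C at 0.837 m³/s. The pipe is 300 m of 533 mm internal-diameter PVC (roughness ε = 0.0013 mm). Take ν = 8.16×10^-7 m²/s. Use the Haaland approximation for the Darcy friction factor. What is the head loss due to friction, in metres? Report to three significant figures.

V = 4Q/(πD²) = 4·0.837/(π·0.533²) = 3.751 m/s
Re = VD/ν = 3.751·0.533/8.16×10^-7 = 2.45×10^6 → turbulent
ε/D = 0.0013/533 = 2.44×10^-6
Haaland: f = 0.01009
h_f = f(L/D)V²/(2g) = 0.01009·(300/0.533)·3.751²/(2·9.81) = 4.075 m

h_f ≈ 4.07 m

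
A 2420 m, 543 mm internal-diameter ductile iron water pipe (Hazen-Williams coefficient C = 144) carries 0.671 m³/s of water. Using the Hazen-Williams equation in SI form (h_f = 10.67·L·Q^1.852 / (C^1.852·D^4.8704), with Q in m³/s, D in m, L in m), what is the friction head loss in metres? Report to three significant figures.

h_f ≈ 24.3 m

h_f = 10.67·2420·0.671^1.852 / (144^1.852·0.543^4.8704) = 24.29 m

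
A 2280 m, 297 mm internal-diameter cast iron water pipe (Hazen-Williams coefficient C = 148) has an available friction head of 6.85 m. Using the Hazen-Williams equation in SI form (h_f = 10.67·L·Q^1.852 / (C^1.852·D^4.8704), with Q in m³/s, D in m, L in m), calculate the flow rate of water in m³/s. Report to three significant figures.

Q ≈ 0.0736 m³/s

Rearranging: Q = [h_f·C^1.852·D^4.8704 / (10.67·L)]^(1/1.852)
Q = [6.85·148^1.852·0.297^4.8704 / (10.67·2280)]^0.540 = 0.07356 m³/s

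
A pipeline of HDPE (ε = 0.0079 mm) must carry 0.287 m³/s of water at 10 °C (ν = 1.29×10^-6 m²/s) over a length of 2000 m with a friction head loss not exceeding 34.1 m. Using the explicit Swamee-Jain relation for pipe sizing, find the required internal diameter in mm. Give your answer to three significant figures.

D ≈ 350 mm

Swamee-Jain (Type III): D = 0.66·[ε^1.25·(LQ²/(gh_f))^4.75 + ν·Q^9.4·(L/(gh_f))^5.2]^0.04
LQ²/(gh_f) = 0.4925; L/(gh_f) = 5.979
Term 1 = ε^1.25·(…)^4.75 = 1.45×10^-8; Term 2 = ν·Q^9.4·(…)^5.2 = 1.13×10^-7
D = 0.66·(1.45×10^-8 + 1.13×10^-7)^0.04 = 0.3498 m = 350 mm
Check: V = 2.99 m/s, Re = 8.10×10^5, f = 0.01250, h_f = 32.5 m ≈ 34.1 m ✓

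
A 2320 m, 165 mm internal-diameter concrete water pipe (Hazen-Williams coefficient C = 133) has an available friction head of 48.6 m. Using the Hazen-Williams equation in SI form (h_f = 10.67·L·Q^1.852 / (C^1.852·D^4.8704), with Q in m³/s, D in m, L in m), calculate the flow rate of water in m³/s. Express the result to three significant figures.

Rearranging: Q = [h_f·C^1.852·D^4.8704 / (10.67·L)]^(1/1.852)
Q = [48.6·133^1.852·0.165^4.8704 / (10.67·2320)]^0.540 = 0.04021 m³/s

Q ≈ 0.0402 m³/s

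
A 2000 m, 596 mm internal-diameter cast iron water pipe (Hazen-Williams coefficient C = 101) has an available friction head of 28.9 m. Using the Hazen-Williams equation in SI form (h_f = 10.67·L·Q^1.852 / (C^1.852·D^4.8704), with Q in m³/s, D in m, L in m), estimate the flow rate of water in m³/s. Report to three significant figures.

Q ≈ 0.732 m³/s

Rearranging: Q = [h_f·C^1.852·D^4.8704 / (10.67·L)]^(1/1.852)
Q = [28.9·101^1.852·0.596^4.8704 / (10.67·2000)]^0.540 = 0.7320 m³/s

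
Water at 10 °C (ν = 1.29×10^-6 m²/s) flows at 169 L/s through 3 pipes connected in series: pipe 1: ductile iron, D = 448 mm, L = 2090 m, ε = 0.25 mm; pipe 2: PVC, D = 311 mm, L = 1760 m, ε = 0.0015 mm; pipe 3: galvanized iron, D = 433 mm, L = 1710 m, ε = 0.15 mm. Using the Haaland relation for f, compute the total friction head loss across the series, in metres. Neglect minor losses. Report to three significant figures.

H ≈ 27.9 m

Pipe 1: V = 1.072 m/s, Re = 3.72×10^5, ε/D = 5.58×10^-4, f = 0.01818, h_1 = f(L/D)V²/2g = 4.969 m
Pipe 2: V = 2.225 m/s, Re = 5.36×10^5, ε/D = 4.82×10^-6, f = 0.01296, h_2 = f(L/D)V²/2g = 18.50 m
Pipe 3: V = 1.148 m/s, Re = 3.85×10^5, ε/D = 3.46×10^-4, f = 0.01679, h_3 = f(L/D)V²/2g = 4.453 m
Series → Q common, losses add: H = Σh = 27.92 m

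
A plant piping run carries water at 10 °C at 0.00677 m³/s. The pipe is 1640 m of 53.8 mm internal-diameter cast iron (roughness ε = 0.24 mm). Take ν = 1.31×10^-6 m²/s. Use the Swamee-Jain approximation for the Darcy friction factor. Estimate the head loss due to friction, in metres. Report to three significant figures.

V = 4Q/(πD²) = 4·0.00677/(π·0.0538²) = 2.978 m/s
Re = VD/ν = 2.978·0.0538/1.31×10^-6 = 1.22×10^5 → turbulent
ε/D = 0.24/53.8 = 0.00446
Swamee-Jain: f = 0.03041
h_f = f(L/D)V²/(2g) = 0.03041·(1640/0.0538)·2.978²/(2·9.81) = 419.0 m

h_f ≈ 419 m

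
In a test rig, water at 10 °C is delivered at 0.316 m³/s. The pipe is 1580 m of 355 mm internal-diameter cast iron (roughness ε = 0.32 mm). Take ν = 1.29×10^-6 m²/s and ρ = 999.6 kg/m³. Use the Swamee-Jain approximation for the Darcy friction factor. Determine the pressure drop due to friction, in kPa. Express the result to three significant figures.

Δp ≈ 445 kPa

V = 4Q/(πD²) = 4·0.316/(π·0.355²) = 3.193 m/s
Re = VD/ν = 3.193·0.355/1.29×10^-6 = 8.79×10^5 → turbulent
ε/D = 0.32/355 = 9.01×10^-4
Swamee-Jain: f = 0.01962
h_f = f(L/D)V²/(2g) = 0.01962·(1580/0.355)·3.193²/(2·9.81) = 45.36 m
Δp = ρg·h_f = 999.6·9.81·45.36 = 444.8 kPa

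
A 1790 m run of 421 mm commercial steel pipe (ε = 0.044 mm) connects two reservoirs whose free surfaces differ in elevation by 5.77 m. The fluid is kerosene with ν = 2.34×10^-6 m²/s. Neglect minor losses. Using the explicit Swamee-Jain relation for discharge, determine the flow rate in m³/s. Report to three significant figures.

Q ≈ 0.179 m³/s

Swamee-Jain (Type II): Q = -0.965·√(gD⁵h_f/L)·ln[ε/(3.7D) + √(3.17ν²L/(gD³h_f))]
√(gD⁵h_f/L) = √(9.81·0.421⁵·5.77/1790) = 0.02045
ε/(3.7D) = 2.82×10^-5; √(3.17ν²L/(gD³h_f)) = 8.58×10^-5
Q = -0.965·0.02045·ln(1.140×10^-4) = 0.1792 m³/s
Check: V = 1.29 m/s, Re = 2.32×10^5, f = 0.01606, h_f = 5.77 m ≈ 5.77 m ✓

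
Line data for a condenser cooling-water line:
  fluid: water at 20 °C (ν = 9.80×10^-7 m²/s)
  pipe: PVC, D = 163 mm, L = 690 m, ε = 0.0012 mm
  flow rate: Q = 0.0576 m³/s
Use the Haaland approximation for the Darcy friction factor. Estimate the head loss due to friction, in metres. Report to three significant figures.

h_f ≈ 21.9 m

V = 4Q/(πD²) = 4·0.0576/(π·0.163²) = 2.760 m/s
Re = VD/ν = 2.760·0.163/9.80×10^-7 = 4.59×10^5 → turbulent
ε/D = 0.0012/163 = 7.36×10^-6
Haaland: f = 0.01334
h_f = f(L/D)V²/(2g) = 0.01334·(690/0.163)·2.760²/(2·9.81) = 21.93 m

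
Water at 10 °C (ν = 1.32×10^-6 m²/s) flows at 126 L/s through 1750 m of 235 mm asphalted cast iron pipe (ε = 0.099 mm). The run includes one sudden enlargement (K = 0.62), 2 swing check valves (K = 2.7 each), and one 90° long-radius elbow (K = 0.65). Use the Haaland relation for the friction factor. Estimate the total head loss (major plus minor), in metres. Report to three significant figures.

V = 4Q/(πD²) = 2.905 m/s; V²/2g = 0.4301 m
Re = 5.17×10^5, ε/D = 4.21×10^-4 → f = 0.01703 (Haaland)
Major: h_f = f(L/D)·V²/2g = 0.01703·7447·0.4301 = 54.54 m
Minor: ΣK = 6.67; h_m = ΣK·V²/2g = 2.869 m
Total H_L = 54.54 + 2.869 = 57.41 m

H_L ≈ 57.4 m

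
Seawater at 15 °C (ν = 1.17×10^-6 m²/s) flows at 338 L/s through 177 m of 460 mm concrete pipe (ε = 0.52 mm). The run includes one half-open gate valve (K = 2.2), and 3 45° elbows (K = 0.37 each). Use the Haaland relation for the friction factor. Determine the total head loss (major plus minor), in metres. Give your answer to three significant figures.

V = 4Q/(πD²) = 2.034 m/s; V²/2g = 0.2108 m
Re = 8.00×10^5, ε/D = 0.00113 → f = 0.02058 (Haaland)
Major: h_f = f(L/D)·V²/2g = 0.02058·384.8·0.2108 = 1.669 m
Minor: ΣK = 3.31; h_m = ΣK·V²/2g = 0.6978 m
Total H_L = 1.669 + 0.6978 = 2.367 m

H_L ≈ 2.37 m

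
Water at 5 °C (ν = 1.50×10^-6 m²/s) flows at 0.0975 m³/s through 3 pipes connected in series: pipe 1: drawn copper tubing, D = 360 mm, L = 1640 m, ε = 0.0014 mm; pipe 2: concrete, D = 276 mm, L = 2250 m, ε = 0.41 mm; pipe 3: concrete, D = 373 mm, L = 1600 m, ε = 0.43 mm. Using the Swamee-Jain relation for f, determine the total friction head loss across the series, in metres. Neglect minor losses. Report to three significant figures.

H ≈ 31.9 m

Pipe 1: V = 0.9579 m/s, Re = 2.30×10^5, ε/D = 3.89×10^-6, f = 0.01516, h_1 = f(L/D)V²/2g = 3.229 m
Pipe 2: V = 1.630 m/s, Re = 3.00×10^5, ε/D = 0.00149, f = 0.02256, h_2 = f(L/D)V²/2g = 24.90 m
Pipe 3: V = 0.8923 m/s, Re = 2.22×10^5, ε/D = 0.00115, f = 0.02165, h_3 = f(L/D)V²/2g = 3.769 m
Series → Q common, losses add: H = Σh = 31.89 m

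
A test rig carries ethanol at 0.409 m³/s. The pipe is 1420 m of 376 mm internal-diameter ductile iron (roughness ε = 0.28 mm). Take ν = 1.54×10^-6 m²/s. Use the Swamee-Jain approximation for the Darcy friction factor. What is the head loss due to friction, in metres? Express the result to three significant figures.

V = 4Q/(πD²) = 4·0.409/(π·0.376²) = 3.683 m/s
Re = VD/ν = 3.683·0.376/1.54×10^-6 = 8.99×10^5 → turbulent
ε/D = 0.28/376 = 7.45×10^-4
Swamee-Jain: f = 0.01882
h_f = f(L/D)V²/(2g) = 0.01882·(1420/0.376)·3.683²/(2·9.81) = 49.14 m

h_f ≈ 49.1 m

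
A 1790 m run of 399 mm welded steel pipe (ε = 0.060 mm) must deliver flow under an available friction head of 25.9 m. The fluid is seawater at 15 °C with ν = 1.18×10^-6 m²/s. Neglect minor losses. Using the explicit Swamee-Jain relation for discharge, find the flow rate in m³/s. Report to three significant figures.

Q ≈ 0.354 m³/s

Swamee-Jain (Type II): Q = -0.965·√(gD⁵h_f/L)·ln[ε/(3.7D) + √(3.17ν²L/(gD³h_f))]
√(gD⁵h_f/L) = √(9.81·0.399⁵·25.9/1790) = 0.03789
ε/(3.7D) = 4.06×10^-5; √(3.17ν²L/(gD³h_f)) = 2.21×10^-5
Q = -0.965·0.03789·ln(6.277×10^-5) = 0.3538 m³/s
Check: V = 2.83 m/s, Re = 9.57×10^5, f = 0.01423, h_f = 26.1 m ≈ 25.9 m ✓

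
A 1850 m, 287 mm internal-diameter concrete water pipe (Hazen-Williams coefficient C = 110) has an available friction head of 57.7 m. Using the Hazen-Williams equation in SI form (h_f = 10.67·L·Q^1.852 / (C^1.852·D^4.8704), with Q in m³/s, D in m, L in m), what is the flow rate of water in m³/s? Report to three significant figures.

Rearranging: Q = [h_f·C^1.852·D^4.8704 / (10.67·L)]^(1/1.852)
Q = [57.7·110^1.852·0.287^4.8704 / (10.67·1850)]^0.540 = 0.1768 m³/s

Q ≈ 0.177 m³/s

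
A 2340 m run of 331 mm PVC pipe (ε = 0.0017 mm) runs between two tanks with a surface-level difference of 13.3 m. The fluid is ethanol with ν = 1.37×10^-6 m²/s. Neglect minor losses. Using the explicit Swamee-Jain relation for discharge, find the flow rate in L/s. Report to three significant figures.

Swamee-Jain (Type II): Q = -0.965·√(gD⁵h_f/L)·ln[ε/(3.7D) + √(3.17ν²L/(gD³h_f))]
√(gD⁵h_f/L) = √(9.81·0.331⁵·13.3/2340) = 0.01488
ε/(3.7D) = 1.39×10^-6; √(3.17ν²L/(gD³h_f)) = 5.42×10^-5
Q = -0.965·0.01488·ln(5.563×10^-5) = 0.1407 m³/s
Check: V = 1.64 m/s, Re = 3.95×10^5, f = 0.01373, h_f = 13.2 m ≈ 13.3 m ✓

Q ≈ 141 L/s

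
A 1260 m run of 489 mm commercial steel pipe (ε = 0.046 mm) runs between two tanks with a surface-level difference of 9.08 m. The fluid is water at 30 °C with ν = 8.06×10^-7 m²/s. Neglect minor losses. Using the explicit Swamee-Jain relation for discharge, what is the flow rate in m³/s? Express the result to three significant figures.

Q ≈ 0.433 m³/s

Swamee-Jain (Type II): Q = -0.965·√(gD⁵h_f/L)·ln[ε/(3.7D) + √(3.17ν²L/(gD³h_f))]
√(gD⁵h_f/L) = √(9.81·0.489⁵·9.08/1260) = 0.04446
ε/(3.7D) = 2.54×10^-5; √(3.17ν²L/(gD³h_f)) = 1.58×10^-5
Q = -0.965·0.04446·ln(4.121×10^-5) = 0.4332 m³/s
Check: V = 2.31 m/s, Re = 1.40×10^6, f = 0.01307, h_f = 9.13 m ≈ 9.08 m ✓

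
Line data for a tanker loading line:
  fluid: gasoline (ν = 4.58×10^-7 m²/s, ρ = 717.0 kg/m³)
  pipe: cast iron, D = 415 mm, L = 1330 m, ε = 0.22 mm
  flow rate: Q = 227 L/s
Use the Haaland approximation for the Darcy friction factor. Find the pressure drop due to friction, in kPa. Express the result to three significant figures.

Δp ≈ 55.8 kPa

V = 4Q/(πD²) = 4·0.227/(π·0.415²) = 1.678 m/s
Re = VD/ν = 1.678·0.415/4.58×10^-7 = 1.52×10^6 → turbulent
ε/D = 0.22/415 = 5.30×10^-4
Haaland: f = 0.01724
h_f = f(L/D)V²/(2g) = 0.01724·(1330/0.415)·1.678²/(2·9.81) = 7.929 m
Δp = ρg·h_f = 717.0·9.81·7.929 = 55.77 kPa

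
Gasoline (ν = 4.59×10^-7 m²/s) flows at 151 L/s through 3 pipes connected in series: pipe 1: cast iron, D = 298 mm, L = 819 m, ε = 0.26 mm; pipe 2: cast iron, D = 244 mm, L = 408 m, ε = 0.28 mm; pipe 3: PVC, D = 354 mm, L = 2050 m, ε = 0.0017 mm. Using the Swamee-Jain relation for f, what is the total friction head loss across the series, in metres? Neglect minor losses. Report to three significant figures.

Pipe 1: V = 2.165 m/s, Re = 1.41×10^6, ε/D = 8.72×10^-4, f = 0.01932, h_1 = f(L/D)V²/2g = 12.68 m
Pipe 2: V = 3.229 m/s, Re = 1.72×10^6, ε/D = 0.00115, f = 0.02053, h_2 = f(L/D)V²/2g = 18.25 m
Pipe 3: V = 1.534 m/s, Re = 1.18×10^6, ε/D = 4.80×10^-6, f = 0.01142, h_3 = f(L/D)V²/2g = 7.933 m
Series → Q common, losses add: H = Σh = 38.87 m

H ≈ 38.9 m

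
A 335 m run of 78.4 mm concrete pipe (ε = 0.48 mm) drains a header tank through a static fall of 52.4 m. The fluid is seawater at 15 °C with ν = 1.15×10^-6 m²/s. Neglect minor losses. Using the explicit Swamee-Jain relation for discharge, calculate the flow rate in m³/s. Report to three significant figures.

Swamee-Jain (Type II): Q = -0.965·√(gD⁵h_f/L)·ln[ε/(3.7D) + √(3.17ν²L/(gD³h_f))]
√(gD⁵h_f/L) = √(9.81·0.0784⁵·52.4/335) = 0.002132
ε/(3.7D) = 0.00165; √(3.17ν²L/(gD³h_f)) = 7.53×10^-5
Q = -0.965·0.002132·ln(0.001730) = 0.01308 m³/s
Check: V = 2.71 m/s, Re = 1.85×10^5, f = 0.03295, h_f = 52.7 m ≈ 52.4 m ✓

Q ≈ 0.0131 m³/s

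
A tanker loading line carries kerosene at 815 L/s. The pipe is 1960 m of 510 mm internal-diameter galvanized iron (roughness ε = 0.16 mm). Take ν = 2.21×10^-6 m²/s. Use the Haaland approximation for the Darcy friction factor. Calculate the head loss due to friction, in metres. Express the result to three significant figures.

V = 4Q/(πD²) = 4·0.815/(π·0.510²) = 3.990 m/s
Re = VD/ν = 3.990·0.510/2.21×10^-6 = 9.21×10^5 → turbulent
ε/D = 0.16/510 = 3.14×10^-4
Haaland: f = 0.01577
h_f = f(L/D)V²/(2g) = 0.01577·(1960/0.510)·3.990²/(2·9.81) = 49.18 m

h_f ≈ 49.2 m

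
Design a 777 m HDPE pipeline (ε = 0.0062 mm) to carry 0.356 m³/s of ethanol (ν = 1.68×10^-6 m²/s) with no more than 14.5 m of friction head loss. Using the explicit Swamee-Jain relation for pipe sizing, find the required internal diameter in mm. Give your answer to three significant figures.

Swamee-Jain (Type III): D = 0.66·[ε^1.25·(LQ²/(gh_f))^4.75 + ν·Q^9.4·(L/(gh_f))^5.2]^0.04
LQ²/(gh_f) = 0.6923; L/(gh_f) = 5.462
Term 1 = ε^1.25·(…)^4.75 = 5.39×10^-8; Term 2 = ν·Q^9.4·(…)^5.2 = 6.97×10^-7
D = 0.66·(5.39×10^-8 + 6.97×10^-7)^0.04 = 0.3755 m = 375 mm
Check: V = 3.22 m/s, Re = 7.19×10^5, f = 0.01261, h_f = 13.7 m ≈ 14.5 m ✓

D ≈ 375 mm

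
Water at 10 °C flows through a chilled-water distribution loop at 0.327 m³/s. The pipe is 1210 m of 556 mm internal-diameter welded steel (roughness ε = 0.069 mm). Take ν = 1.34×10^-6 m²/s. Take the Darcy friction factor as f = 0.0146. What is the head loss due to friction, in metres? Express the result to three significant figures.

h_f ≈ 2.94 m

V = 4Q/(πD²) = 4·0.327/(π·0.556²) = 1.347 m/s
h_f = f(L/D)V²/(2g) = 0.01460·(1210/0.556)·1.347²/(2·9.81) = 2.938 m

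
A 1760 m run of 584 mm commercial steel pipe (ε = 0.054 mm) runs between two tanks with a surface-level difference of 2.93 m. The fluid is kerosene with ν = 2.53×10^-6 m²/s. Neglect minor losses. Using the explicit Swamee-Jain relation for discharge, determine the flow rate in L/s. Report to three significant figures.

Q ≈ 295 L/s

Swamee-Jain (Type II): Q = -0.965·√(gD⁵h_f/L)·ln[ε/(3.7D) + √(3.17ν²L/(gD³h_f))]
√(gD⁵h_f/L) = √(9.81·0.584⁵·2.93/1760) = 0.03331
ε/(3.7D) = 2.50×10^-5; √(3.17ν²L/(gD³h_f)) = 7.90×10^-5
Q = -0.965·0.03331·ln(1.040×10^-4) = 0.2948 m³/s
Check: V = 1.10 m/s, Re = 2.54×10^5, f = 0.01574, h_f = 2.93 m ≈ 2.93 m ✓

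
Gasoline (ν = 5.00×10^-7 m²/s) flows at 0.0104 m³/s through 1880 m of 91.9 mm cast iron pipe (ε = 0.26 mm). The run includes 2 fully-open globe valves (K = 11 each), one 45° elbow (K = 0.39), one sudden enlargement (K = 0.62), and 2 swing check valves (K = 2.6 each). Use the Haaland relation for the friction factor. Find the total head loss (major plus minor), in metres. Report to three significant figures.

H_L ≈ 70.8 m

V = 4Q/(πD²) = 1.568 m/s; V²/2g = 0.1253 m
Re = 2.88×10^5, ε/D = 0.00283 → f = 0.02623 (Haaland)
Major: h_f = f(L/D)·V²/2g = 0.02623·20457·0.1253 = 67.23 m
Minor: ΣK = 28.2; h_m = ΣK·V²/2g = 3.535 m
Total H_L = 67.23 + 3.535 = 70.76 m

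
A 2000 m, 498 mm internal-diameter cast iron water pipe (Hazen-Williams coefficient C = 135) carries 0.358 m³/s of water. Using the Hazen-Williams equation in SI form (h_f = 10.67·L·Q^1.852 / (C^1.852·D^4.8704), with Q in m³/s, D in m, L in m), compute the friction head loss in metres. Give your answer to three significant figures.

h_f = 10.67·2000·0.358^1.852 / (135^1.852·0.498^4.8704) = 10.77 m

h_f ≈ 10.8 m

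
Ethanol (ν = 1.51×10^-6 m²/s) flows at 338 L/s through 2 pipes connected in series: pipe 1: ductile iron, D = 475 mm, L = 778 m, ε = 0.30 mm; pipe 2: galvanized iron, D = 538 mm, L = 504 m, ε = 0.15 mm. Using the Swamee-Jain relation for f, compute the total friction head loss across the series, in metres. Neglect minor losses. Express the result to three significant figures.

Pipe 1: V = 1.907 m/s, Re = 6.00×10^5, ε/D = 6.32×10^-4, f = 0.01842, h_1 = f(L/D)V²/2g = 5.594 m
Pipe 2: V = 1.487 m/s, Re = 5.30×10^5, ε/D = 2.79×10^-4, f = 0.01614, h_2 = f(L/D)V²/2g = 1.703 m
Series → Q common, losses add: H = Σh = 7.297 m

H ≈ 7.30 m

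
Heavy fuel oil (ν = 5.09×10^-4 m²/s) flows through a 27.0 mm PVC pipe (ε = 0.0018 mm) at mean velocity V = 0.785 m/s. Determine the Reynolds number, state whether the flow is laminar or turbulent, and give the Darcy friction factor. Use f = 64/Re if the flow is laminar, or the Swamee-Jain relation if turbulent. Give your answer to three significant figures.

Re = VD/ν = 0.7850·0.0270/5.09×10^-4 = 41.6
Re < 2300 → laminar → f = 64/Re = 1.537

Re ≈ 41.6; laminar; f = 64/Re ≈ 1.54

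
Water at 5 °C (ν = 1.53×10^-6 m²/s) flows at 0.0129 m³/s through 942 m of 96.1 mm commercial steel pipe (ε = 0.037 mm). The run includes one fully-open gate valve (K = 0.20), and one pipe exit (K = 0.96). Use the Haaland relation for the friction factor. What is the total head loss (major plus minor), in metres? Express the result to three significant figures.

H_L ≈ 30.7 m

V = 4Q/(πD²) = 1.778 m/s; V²/2g = 0.1612 m
Re = 1.12×10^5, ε/D = 3.85×10^-4 → f = 0.01928 (Haaland)
Major: h_f = f(L/D)·V²/2g = 0.01928·9802·0.1612 = 30.46 m
Minor: ΣK = 1.16; h_m = ΣK·V²/2g = 0.1870 m
Total H_L = 30.46 + 0.1870 = 30.65 m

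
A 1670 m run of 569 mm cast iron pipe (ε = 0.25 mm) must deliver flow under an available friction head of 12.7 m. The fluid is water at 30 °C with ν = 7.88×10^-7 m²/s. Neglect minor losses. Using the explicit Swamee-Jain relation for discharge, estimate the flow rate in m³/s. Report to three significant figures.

Q ≈ 0.576 m³/s

Swamee-Jain (Type II): Q = -0.965·√(gD⁵h_f/L)·ln[ε/(3.7D) + √(3.17ν²L/(gD³h_f))]
√(gD⁵h_f/L) = √(9.81·0.569⁵·12.7/1670) = 0.06671
ε/(3.7D) = 1.19×10^-4; √(3.17ν²L/(gD³h_f)) = 1.20×10^-5
Q = -0.965·0.06671·ln(1.307×10^-4) = 0.5756 m³/s
Check: V = 2.26 m/s, Re = 1.63×10^6, f = 0.01665, h_f = 12.8 m ≈ 12.7 m ✓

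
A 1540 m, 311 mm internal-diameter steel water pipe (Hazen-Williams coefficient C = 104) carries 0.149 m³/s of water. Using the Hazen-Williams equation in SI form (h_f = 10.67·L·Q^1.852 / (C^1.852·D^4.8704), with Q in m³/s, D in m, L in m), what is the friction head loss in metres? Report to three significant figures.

h_f = 10.67·1540·0.149^1.852 / (104^1.852·0.311^4.8704) = 26.26 m

h_f ≈ 26.3 m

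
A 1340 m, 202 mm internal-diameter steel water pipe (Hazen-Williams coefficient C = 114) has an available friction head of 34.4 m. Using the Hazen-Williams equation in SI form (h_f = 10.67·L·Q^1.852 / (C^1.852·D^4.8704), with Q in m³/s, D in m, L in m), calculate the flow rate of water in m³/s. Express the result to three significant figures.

Q ≈ 0.0655 m³/s

Rearranging: Q = [h_f·C^1.852·D^4.8704 / (10.67·L)]^(1/1.852)
Q = [34.4·114^1.852·0.202^4.8704 / (10.67·1340)]^0.540 = 0.06548 m³/s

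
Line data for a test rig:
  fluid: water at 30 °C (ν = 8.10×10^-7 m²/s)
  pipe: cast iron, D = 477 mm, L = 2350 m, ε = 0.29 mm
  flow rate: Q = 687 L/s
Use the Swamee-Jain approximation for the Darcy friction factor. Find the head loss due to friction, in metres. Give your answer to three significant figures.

V = 4Q/(πD²) = 4·0.687/(π·0.477²) = 3.844 m/s
Re = VD/ν = 3.844·0.477/8.10×10^-7 = 2.26×10^6 → turbulent
ε/D = 0.29/477 = 6.08×10^-4
Swamee-Jain: f = 0.01772
h_f = f(L/D)V²/(2g) = 0.01772·(2350/0.477)·3.844²/(2·9.81) = 65.76 m

h_f ≈ 65.8 m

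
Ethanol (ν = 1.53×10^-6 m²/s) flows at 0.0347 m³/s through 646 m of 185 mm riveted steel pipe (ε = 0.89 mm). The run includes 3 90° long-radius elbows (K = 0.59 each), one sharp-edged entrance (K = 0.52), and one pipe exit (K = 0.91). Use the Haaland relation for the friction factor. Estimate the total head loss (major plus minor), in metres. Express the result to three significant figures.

H_L ≈ 9.36 m

V = 4Q/(πD²) = 1.291 m/s; V²/2g = 0.08494 m
Re = 1.56×10^5, ε/D = 0.00481 → f = 0.03064 (Haaland)
Major: h_f = f(L/D)·V²/2g = 0.03064·3492·0.08494 = 9.088 m
Minor: ΣK = 3.20; h_m = ΣK·V²/2g = 0.2718 m
Total H_L = 9.088 + 0.2718 = 9.359 m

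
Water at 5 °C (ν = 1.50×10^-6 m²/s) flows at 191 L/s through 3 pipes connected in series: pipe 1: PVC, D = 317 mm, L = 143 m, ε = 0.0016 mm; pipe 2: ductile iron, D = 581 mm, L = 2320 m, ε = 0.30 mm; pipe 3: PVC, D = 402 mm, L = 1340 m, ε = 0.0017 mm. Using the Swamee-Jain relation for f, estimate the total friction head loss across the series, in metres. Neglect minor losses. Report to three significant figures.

Pipe 1: V = 2.420 m/s, Re = 5.11×10^5, ε/D = 5.05×10^-6, f = 0.01312, h_1 = f(L/D)V²/2g = 1.767 m
Pipe 2: V = 0.7204 m/s, Re = 2.79×10^5, ε/D = 5.16×10^-4, f = 0.01852, h_2 = f(L/D)V²/2g = 1.956 m
Pipe 3: V = 1.505 m/s, Re = 4.03×10^5, ε/D = 4.23×10^-6, f = 0.01367, h_3 = f(L/D)V²/2g = 5.259 m
Series → Q common, losses add: H = Σh = 8.982 m

H ≈ 8.98 m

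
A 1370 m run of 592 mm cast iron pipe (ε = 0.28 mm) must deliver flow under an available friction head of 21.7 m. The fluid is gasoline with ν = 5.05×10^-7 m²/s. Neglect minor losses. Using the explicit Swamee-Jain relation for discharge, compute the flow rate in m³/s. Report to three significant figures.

Q ≈ 0.916 m³/s

Swamee-Jain (Type II): Q = -0.965·√(gD⁵h_f/L)·ln[ε/(3.7D) + √(3.17ν²L/(gD³h_f))]
√(gD⁵h_f/L) = √(9.81·0.592⁵·21.7/1370) = 0.1063
ε/(3.7D) = 1.28×10^-4; √(3.17ν²L/(gD³h_f)) = 5.01×10^-6
Q = -0.965·0.1063·ln(1.328×10^-4) = 0.9156 m³/s
Check: V = 3.33 m/s, Re = 3.90×10^6, f = 0.01668, h_f = 21.8 m ≈ 21.7 m ✓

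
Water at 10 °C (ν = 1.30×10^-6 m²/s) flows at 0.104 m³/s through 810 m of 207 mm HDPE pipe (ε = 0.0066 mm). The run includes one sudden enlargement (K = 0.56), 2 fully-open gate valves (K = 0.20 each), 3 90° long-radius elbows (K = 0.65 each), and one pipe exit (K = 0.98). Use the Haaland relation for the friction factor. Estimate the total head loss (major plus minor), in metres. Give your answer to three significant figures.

H_L ≈ 27.6 m

V = 4Q/(πD²) = 3.090 m/s; V²/2g = 0.4868 m
Re = 4.92×10^5, ε/D = 3.19×10^-5 → f = 0.01348 (Haaland)
Major: h_f = f(L/D)·V²/2g = 0.01348·3913·0.4868 = 25.68 m
Minor: ΣK = 3.89; h_m = ΣK·V²/2g = 1.893 m
Total H_L = 25.68 + 1.893 = 27.57 m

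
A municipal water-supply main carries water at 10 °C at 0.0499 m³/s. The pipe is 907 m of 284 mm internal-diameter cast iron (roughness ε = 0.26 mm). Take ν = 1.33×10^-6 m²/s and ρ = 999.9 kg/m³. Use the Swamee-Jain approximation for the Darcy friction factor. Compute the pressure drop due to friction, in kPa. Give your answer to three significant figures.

Δp ≈ 20.9 kPa

V = 4Q/(πD²) = 4·0.0499/(π·0.284²) = 0.7877 m/s
Re = VD/ν = 0.7877·0.284/1.33×10^-6 = 1.68×10^5 → turbulent
ε/D = 0.26/284 = 9.15×10^-4
Swamee-Jain: f = 0.02110
h_f = f(L/D)V²/(2g) = 0.02110·(907/0.284)·0.7877²/(2·9.81) = 2.131 m
Δp = ρg·h_f = 999.9·9.81·2.131 = 20.90 kPa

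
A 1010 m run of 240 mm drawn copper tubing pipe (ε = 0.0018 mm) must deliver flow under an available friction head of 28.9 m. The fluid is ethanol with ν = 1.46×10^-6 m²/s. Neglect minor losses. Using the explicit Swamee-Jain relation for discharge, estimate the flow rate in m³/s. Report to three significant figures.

Swamee-Jain (Type II): Q = -0.965·√(gD⁵h_f/L)·ln[ε/(3.7D) + √(3.17ν²L/(gD³h_f))]
√(gD⁵h_f/L) = √(9.81·0.240⁵·28.9/1010) = 0.01495
ε/(3.7D) = 2.03×10^-6; √(3.17ν²L/(gD³h_f)) = 4.17×10^-5
Q = -0.965·0.01495·ln(4.376×10^-5) = 0.1448 m³/s
Check: V = 3.20 m/s, Re = 5.26×10^5, f = 0.01310, h_f = 28.8 m ≈ 28.9 m ✓

Q ≈ 0.145 m³/s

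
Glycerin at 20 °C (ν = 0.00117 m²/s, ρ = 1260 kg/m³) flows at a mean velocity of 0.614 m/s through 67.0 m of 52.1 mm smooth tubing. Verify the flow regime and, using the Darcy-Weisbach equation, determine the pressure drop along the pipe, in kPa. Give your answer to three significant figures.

Re = VD/ν = 0.614·0.05210/0.00117 = 27.3 → laminar (Re < 2300)
f = 64/Re = 2.341
h_f = f(L/D)V²/(2g) = 2.341·(67.0/0.05210)·0.614²/(2·9.81) = 57.84 m
Δp = ρg·h_f = 1260·9.81·57.84 = 714.9 kPa

Δp ≈ 715 kPa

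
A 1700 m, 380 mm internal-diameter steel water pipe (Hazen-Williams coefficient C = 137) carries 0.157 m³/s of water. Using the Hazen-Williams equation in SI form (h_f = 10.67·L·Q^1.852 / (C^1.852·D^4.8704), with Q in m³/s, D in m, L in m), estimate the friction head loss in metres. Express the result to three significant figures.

h_f = 10.67·1700·0.157^1.852 / (137^1.852·0.380^4.8704) = 7.225 m

h_f ≈ 7.22 m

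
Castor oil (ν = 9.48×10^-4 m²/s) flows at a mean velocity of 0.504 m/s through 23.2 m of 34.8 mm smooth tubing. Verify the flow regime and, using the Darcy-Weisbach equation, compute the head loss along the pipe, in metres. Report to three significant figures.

h_f ≈ 29.9 m

Re = VD/ν = 0.504·0.03480/9.48×10^-4 = 18.5 → laminar (Re < 2300)
f = 64/Re = 3.459
h_f = f(L/D)V²/(2g) = 3.459·(23.2/0.03480)·0.504²/(2·9.81) = 29.86 m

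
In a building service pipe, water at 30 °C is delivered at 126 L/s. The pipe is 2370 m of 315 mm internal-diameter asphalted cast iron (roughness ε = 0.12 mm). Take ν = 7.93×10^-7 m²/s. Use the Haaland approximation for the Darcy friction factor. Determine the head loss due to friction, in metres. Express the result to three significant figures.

h_f ≈ 16.6 m

V = 4Q/(πD²) = 4·0.126/(π·0.315²) = 1.617 m/s
Re = VD/ν = 1.617·0.315/7.93×10^-7 = 6.42×10^5 → turbulent
ε/D = 0.12/315 = 3.81×10^-4
Haaland: f = 0.01656
h_f = f(L/D)V²/(2g) = 0.01656·(2370/0.315)·1.617²/(2·9.81) = 16.61 m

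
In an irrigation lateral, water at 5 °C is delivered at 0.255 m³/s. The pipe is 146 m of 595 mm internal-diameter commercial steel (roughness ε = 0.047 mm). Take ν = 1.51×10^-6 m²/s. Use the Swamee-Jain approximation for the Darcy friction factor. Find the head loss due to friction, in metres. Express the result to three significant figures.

h_f ≈ 0.156 m

V = 4Q/(πD²) = 4·0.255/(π·0.595²) = 0.9171 m/s
Re = VD/ν = 0.9171·0.595/1.51×10^-6 = 3.61×10^5 → turbulent
ε/D = 0.047/595 = 7.90×10^-5
Swamee-Jain: f = 0.01483
h_f = f(L/D)V²/(2g) = 0.01483·(146/0.595)·0.9171²/(2·9.81) = 0.1560 m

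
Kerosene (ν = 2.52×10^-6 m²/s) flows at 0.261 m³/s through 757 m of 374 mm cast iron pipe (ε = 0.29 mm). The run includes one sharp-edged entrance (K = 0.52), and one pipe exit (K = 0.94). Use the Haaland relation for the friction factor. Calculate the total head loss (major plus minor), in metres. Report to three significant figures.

H_L ≈ 11.7 m

V = 4Q/(πD²) = 2.376 m/s; V²/2g = 0.2877 m
Re = 3.53×10^5, ε/D = 7.75×10^-4 → f = 0.01938 (Haaland)
Major: h_f = f(L/D)·V²/2g = 0.01938·2024·0.2877 = 11.28 m
Minor: ΣK = 1.46; h_m = ΣK·V²/2g = 0.4200 m
Total H_L = 11.28 + 0.4200 = 11.70 m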